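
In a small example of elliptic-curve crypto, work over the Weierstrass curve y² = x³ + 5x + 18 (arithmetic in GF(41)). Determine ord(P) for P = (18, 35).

11

2P: tangent at (18, 35): λ = (3·18² + 5)/(2·35) ≡ 34/29. 29⁻¹ ≡ 17 (mod 41) since 29·17 = 493 ≡ 1, so λ ≡ 34·17 ≡ 4.
  x = λ² - 18 - 18 = 16 - 36 ≡ 21; y = λ·(18 - 21) - 35 ≡ 35. → (21, 35)
3P: (21, 35) + (18, 35). λ = (35 - 35)/(18 - 21) ≡ 0/38 mod 41. 38⁻¹ ≡ 27 (mod 41), so λ ≡ 0.
  x = λ² - 21 - 18 = 0 - 39 ≡ 2; y = λ·(21 - 2) - 35 ≡ 6. → (2, 6)
4P: (2, 6) + (18, 35). λ = (35 - 6)/(18 - 2) ≡ 29/16 mod 41. 16⁻¹ ≡ 18 (mod 41) since 16·18 = 288 ≡ 1, so λ ≡ 30.
  x = λ² - 2 - 18 = 900 - 20 ≡ 19; y = λ·(2 - 19) - 6 ≡ 17. → (19, 17)
5P: (19, 17) + (18, 35). λ = (35 - 17)/(18 - 19) ≡ 18/40 mod 41. 40⁻¹ ≡ 40 (mod 41), so λ ≡ 23.
  x = λ² - 19 - 18 = 529 - 37 ≡ 0; y = λ·(19 - 0) - 17 ≡ 10. → (0, 10)
6P: (0, 10) + (18, 35). λ = (35 - 10)/(18 - 0) ≡ 25/18 mod 41. 18⁻¹ ≡ 16 (mod 41), so λ ≡ 31.
  x = λ² - 0 - 18 = 961 - 18 ≡ 0; y = λ·(0 - 0) - 10 ≡ 31. → (0, 31)
7P: (0, 31) + (18, 35). λ = (35 - 31)/(18 - 0) ≡ 4/18 mod 41. 18⁻¹ ≡ 16 (mod 41) since 18·16 = 288 ≡ 1, so λ ≡ 23.
  x = λ² - 0 - 18 = 529 - 18 ≡ 19; y = λ·(0 - 19) - 31 ≡ 24. → (19, 24)
8P: (19, 24) + (18, 35). λ = (35 - 24)/(18 - 19) ≡ 11/40 mod 41. 40⁻¹ ≡ 40 (mod 41), so λ ≡ 30.
  x = λ² - 19 - 18 = 900 - 37 ≡ 2; y = λ·(19 - 2) - 24 ≡ 35. → (2, 35)
9P: (2, 35) + (18, 35). λ = (35 - 35)/(18 - 2) ≡ 0/16 mod 41. 16⁻¹ ≡ 18 (mod 41) since 16·18 = 288 ≡ 1, so λ ≡ 0.
  x = λ² - 2 - 18 = 0 - 20 ≡ 21; y = λ·(2 - 21) - 35 ≡ 6. → (21, 6)
10P: (21, 6) + (18, 35). λ = (35 - 6)/(18 - 21) ≡ 29/38 mod 41. 38⁻¹ ≡ 27 (mod 41), so λ ≡ 4.
  x = λ² - 21 - 18 = 16 - 39 ≡ 18; y = λ·(21 - 18) - 6 ≡ 6. → (18, 6)
11P: (18, 6) + (18, 35): same x and y₁ ≡ -y₂, so the sum is O.
11P = O, so the order is 11.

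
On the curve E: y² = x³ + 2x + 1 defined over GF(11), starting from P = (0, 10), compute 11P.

(6, 3)

Double-and-add on 11 = (1011)₂. Start with P = (0, 10) for the leading 1-bit.
double: tangent at (0, 10): λ = (3·0² + 2)/(2·10) ≡ 2/9. 9⁻¹ ≡ 5 (mod 11), so λ ≡ 2·5 ≡ 10.
  x = λ² - 0 - 0 = 100 - 0 ≡ 1; y = λ·(0 - 1) - 10 ≡ 2. → (1, 2)
double: tangent at (1, 2): λ = (3·1² + 2)/(2·2) ≡ 5/4. 4⁻¹ ≡ 3 (mod 11) since 4·3 = 12 ≡ 1, so λ ≡ 5·3 ≡ 4.
  x = λ² - 1 - 1 = 16 - 2 ≡ 3; y = λ·(1 - 3) - 2 ≡ 1. → (3, 1)
add P: (3, 1) + (0, 10). λ = (10 - 1)/(0 - 3) ≡ 9/8 mod 11. 8⁻¹ ≡ 7 (mod 11), so λ ≡ 8.
  x = λ² - 3 - 0 = 64 - 3 ≡ 6; y = λ·(3 - 6) - 1 ≡ 8. → (6, 8)
double: tangent at (6, 8): λ = (3·6² + 2)/(2·8) ≡ 0/5. 5⁻¹ ≡ 9 (mod 11) since 5·9 = 45 ≡ 1, so λ ≡ 0·9 ≡ 0.
  x = λ² - 6 - 6 = 0 - 12 ≡ 10; y = λ·(6 - 10) - 8 ≡ 3. → (10, 3)
add P: (10, 3) + (0, 10). λ = (10 - 3)/(0 - 10) ≡ 7/1 mod 11. 1⁻¹ ≡ 1 (mod 11) since 1·1 = 1 ≡ 1, so λ ≡ 7.
  x = λ² - 10 - 0 = 49 - 10 ≡ 6; y = λ·(10 - 6) - 3 ≡ 3. → (6, 3)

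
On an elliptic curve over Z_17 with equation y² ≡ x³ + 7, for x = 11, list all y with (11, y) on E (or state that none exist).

x³ + 0x + 7 = 1338 ≡ 12 (mod 17).
12 is a non-residue mod 17; no y exists.

none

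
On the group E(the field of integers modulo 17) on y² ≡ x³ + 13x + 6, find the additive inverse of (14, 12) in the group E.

(14, 5)

-(14, 12) = (14, -12 mod 17) = (14, 5).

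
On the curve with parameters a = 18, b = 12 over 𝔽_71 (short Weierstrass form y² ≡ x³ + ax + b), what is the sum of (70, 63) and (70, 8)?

The two points share x = 70 and their y-coordinates satisfy 63 + 8 ≡ 0 (mod 71), so they are inverses. Their sum is O.

O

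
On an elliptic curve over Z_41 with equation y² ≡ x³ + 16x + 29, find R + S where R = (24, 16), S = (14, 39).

(21, 14)

(24, 16) + (14, 39). λ = (39 - 16)/(14 - 24) ≡ 23/31 mod 41. 31⁻¹ ≡ 4 (mod 41) since 31·4 = 124 ≡ 1, so λ ≡ 10.
  x = λ² - 24 - 14 = 100 - 38 ≡ 21; y = λ·(24 - 21) - 16 ≡ 14. → (21, 14)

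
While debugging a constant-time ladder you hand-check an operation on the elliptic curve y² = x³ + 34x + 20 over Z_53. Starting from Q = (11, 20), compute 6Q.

(23, 39)

Double-and-add on 6 = (110)₂. Start with Q = (11, 20) for the leading 1-bit.
double: tangent at (11, 20): λ = (3·11² + 34)/(2·20) ≡ 26/40. 40⁻¹ ≡ 4 (mod 53) since 40·4 = 160 ≡ 1, so λ ≡ 26·4 ≡ 51.
  x = λ² - 11 - 11 = 2601 - 22 ≡ 35; y = λ·(11 - 35) - 20 ≡ 28. → (35, 28)
add Q: (35, 28) + (11, 20). λ = (20 - 28)/(11 - 35) ≡ 45/29 mod 53. 29⁻¹ ≡ 11 (mod 53) since 29·11 = 319 ≡ 1, so λ ≡ 18.
  x = λ² - 35 - 11 = 324 - 46 ≡ 13; y = λ·(35 - 13) - 28 ≡ 50. → (13, 50)
double: tangent at (13, 50): λ = (3·13² + 34)/(2·50) ≡ 11/47. 47⁻¹ ≡ 44 (mod 53) since 47·44 = 2068 ≡ 1, so λ ≡ 11·44 ≡ 7.
  x = λ² - 13 - 13 = 49 - 26 ≡ 23; y = λ·(13 - 23) - 50 ≡ 39. → (23, 39)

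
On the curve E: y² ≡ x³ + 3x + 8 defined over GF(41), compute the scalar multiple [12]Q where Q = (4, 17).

(33, 13)

Repeated addition: build up to 12Q.
2Q: tangent at (4, 17): λ = (3·4² + 3)/(2·17) ≡ 10/34. 34⁻¹ ≡ 35 (mod 41) since 34·35 = 1190 ≡ 1, so λ ≡ 10·35 ≡ 22.
  x = λ² - 4 - 4 = 484 - 8 ≡ 25; y = λ·(4 - 25) - 17 ≡ 13. → (25, 13)
3Q: (25, 13) + (4, 17). λ = (17 - 13)/(4 - 25) ≡ 4/20 mod 41. 20⁻¹ ≡ 39 (mod 41) since 20·39 = 780 ≡ 1, so λ ≡ 33.
  x = λ² - 25 - 4 = 1089 - 29 ≡ 35; y = λ·(25 - 35) - 13 ≡ 26. → (35, 26)
4Q: (35, 26) + (4, 17). λ = (17 - 26)/(4 - 35) ≡ 32/10 mod 41. 10⁻¹ ≡ 37 (mod 41), so λ ≡ 36.
  x = λ² - 35 - 4 = 1296 - 39 ≡ 27; y = λ·(35 - 27) - 26 ≡ 16. → (27, 16)
5Q: (27, 16) + (4, 17). λ = (17 - 16)/(4 - 27) ≡ 1/18 mod 41. 18⁻¹ ≡ 16 (mod 41), so λ ≡ 16.
  x = λ² - 27 - 4 = 256 - 31 ≡ 20; y = λ·(27 - 20) - 16 ≡ 14. → (20, 14)
6Q: (20, 14) + (4, 17). λ = (17 - 14)/(4 - 20) ≡ 3/25 mod 41. 25⁻¹ ≡ 23 (mod 41) since 25·23 = 575 ≡ 1, so λ ≡ 28.
  x = λ² - 20 - 4 = 784 - 24 ≡ 22; y = λ·(20 - 22) - 14 ≡ 12. → (22, 12)
7Q: (22, 12) + (4, 17). λ = (17 - 12)/(4 - 22) ≡ 5/23 mod 41. 23⁻¹ ≡ 25 (mod 41), so λ ≡ 2.
  x = λ² - 22 - 4 = 4 - 26 ≡ 19; y = λ·(22 - 19) - 12 ≡ 35. → (19, 35)
8Q: (19, 35) + (4, 17). λ = (17 - 35)/(4 - 19) ≡ 23/26 mod 41. 26⁻¹ ≡ 30 (mod 41) since 26·30 = 780 ≡ 1, so λ ≡ 34.
  x = λ² - 19 - 4 = 1156 - 23 ≡ 26; y = λ·(19 - 26) - 35 ≡ 14. → (26, 14)
9Q: (26, 14) + (4, 17). λ = (17 - 14)/(4 - 26) ≡ 3/19 mod 41. 19⁻¹ ≡ 13 (mod 41), so λ ≡ 39.
  x = λ² - 26 - 4 = 1521 - 30 ≡ 15; y = λ·(26 - 15) - 14 ≡ 5. → (15, 5)
10Q: (15, 5) + (4, 17). λ = (17 - 5)/(4 - 15) ≡ 12/30 mod 41. 30⁻¹ ≡ 26 (mod 41) since 30·26 = 780 ≡ 1, so λ ≡ 25.
  x = λ² - 15 - 4 = 625 - 19 ≡ 32; y = λ·(15 - 32) - 5 ≡ 21. → (32, 21)
11Q: (32, 21) + (4, 17). λ = (17 - 21)/(4 - 32) ≡ 37/13 mod 41. 13⁻¹ ≡ 19 (mod 41), so λ ≡ 6.
  x = λ² - 32 - 4 = 36 - 36 ≡ 0; y = λ·(32 - 0) - 21 ≡ 7. → (0, 7)
12Q: (0, 7) + (4, 17). λ = (17 - 7)/(4 - 0) ≡ 10/4 mod 41. 4⁻¹ ≡ 31 (mod 41) since 4·31 = 124 ≡ 1, so λ ≡ 23.
  x = λ² - 0 - 4 = 529 - 4 ≡ 33; y = λ·(0 - 33) - 7 ≡ 13. → (33, 13)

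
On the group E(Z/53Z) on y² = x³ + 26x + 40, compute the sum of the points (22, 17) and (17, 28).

(4, 7)

(22, 17) + (17, 28). λ = (28 - 17)/(17 - 22) ≡ 11/48 mod 53. 48⁻¹ ≡ 21 (mod 53) since 48·21 = 1008 ≡ 1, so λ ≡ 19.
  x = λ² - 22 - 17 = 361 - 39 ≡ 4; y = λ·(22 - 4) - 17 ≡ 7. → (4, 7)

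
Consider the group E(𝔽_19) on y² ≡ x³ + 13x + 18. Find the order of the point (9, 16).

2P: tangent at (9, 16): λ = (3·9² + 13)/(2·16) ≡ 9/13. 13⁻¹ ≡ 3 (mod 19), so λ ≡ 9·3 ≡ 8.
  x = λ² - 9 - 9 = 64 - 18 ≡ 8; y = λ·(9 - 8) - 16 ≡ 11. → (8, 11)
3P: (8, 11) + (9, 16). λ = (16 - 11)/(9 - 8) ≡ 5/1 mod 19. 1⁻¹ ≡ 1 (mod 19), so λ ≡ 5.
  x = λ² - 8 - 9 = 25 - 17 ≡ 8; y = λ·(8 - 8) - 11 ≡ 8. → (8, 8)
4P: (8, 8) + (9, 16). λ = (16 - 8)/(9 - 8) ≡ 8/1 mod 19. 1⁻¹ ≡ 1 (mod 19), so λ ≡ 8.
  x = λ² - 8 - 9 = 64 - 17 ≡ 9; y = λ·(8 - 9) - 8 ≡ 3. → (9, 3)
5P: (9, 3) + (9, 16): same x and y₁ ≡ -y₂, so the sum is O.
5P = O, so the order is 5.

5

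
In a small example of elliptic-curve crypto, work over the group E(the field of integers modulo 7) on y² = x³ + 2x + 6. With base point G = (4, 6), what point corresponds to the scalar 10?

(4, 1)

Double-and-add on 10 = (1010)₂. Start with G = (4, 6) for the leading 1-bit.
double: tangent at (4, 6): λ = (3·4² + 2)/(2·6) ≡ 1/5. 5⁻¹ ≡ 3 (mod 7), so λ ≡ 1·3 ≡ 3.
  x = λ² - 4 - 4 = 9 - 8 ≡ 1; y = λ·(4 - 1) - 6 ≡ 3. → (1, 3)
double: tangent at (1, 3): λ = (3·1² + 2)/(2·3) ≡ 5/6. 6⁻¹ ≡ 6 (mod 7) since 6·6 = 36 ≡ 1, so λ ≡ 5·6 ≡ 2.
  x = λ² - 1 - 1 = 4 - 2 ≡ 2; y = λ·(1 - 2) - 3 ≡ 2. → (2, 2)
add G: (2, 2) + (4, 6). λ = (6 - 2)/(4 - 2) ≡ 4/2 mod 7. 2⁻¹ ≡ 4 (mod 7), so λ ≡ 2.
  x = λ² - 2 - 4 = 4 - 6 ≡ 5; y = λ·(2 - 5) - 2 ≡ 6. → (5, 6)
double: tangent at (5, 6): λ = (3·5² + 2)/(2·6) ≡ 0/5. 5⁻¹ ≡ 3 (mod 7) since 5·3 = 15 ≡ 1, so λ ≡ 0·3 ≡ 0.
  x = λ² - 5 - 5 = 0 - 10 ≡ 4; y = λ·(5 - 4) - 6 ≡ 1. → (4, 1)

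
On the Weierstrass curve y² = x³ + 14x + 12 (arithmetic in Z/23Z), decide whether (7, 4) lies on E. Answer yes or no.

yes

y² = 4² ≡ 16; x³ + 14x + 12 = 453 ≡ 16 (mod 23). 16 = 16.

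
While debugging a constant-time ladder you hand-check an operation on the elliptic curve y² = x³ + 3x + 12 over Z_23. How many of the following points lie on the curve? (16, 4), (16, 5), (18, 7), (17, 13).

(16, 4): 4² ≡ 16, rhs ≡ 16 → on.
(16, 5): 5² ≡ 2, rhs ≡ 16 → off.
(18, 7): 7² ≡ 3, rhs ≡ 10 → off.
(17, 13): 13² ≡ 8, rhs ≡ 8 → on.

2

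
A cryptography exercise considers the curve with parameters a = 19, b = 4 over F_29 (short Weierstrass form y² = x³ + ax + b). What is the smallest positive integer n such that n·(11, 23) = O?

2P: tangent at (11, 23): λ = (3·11² + 19)/(2·23) ≡ 5/17. 17⁻¹ ≡ 12 (mod 29), so λ ≡ 5·12 ≡ 2.
  x = λ² - 11 - 11 = 4 - 22 ≡ 11; y = λ·(11 - 11) - 23 ≡ 6. → (11, 6)
3P: (11, 6) + (11, 23): same x and y₁ ≡ -y₂, so the sum is O.
3P = O, so the order is 3.

3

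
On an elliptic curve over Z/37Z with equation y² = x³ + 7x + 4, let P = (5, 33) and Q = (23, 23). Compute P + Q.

(2, 27)

(5, 33) + (23, 23). λ = (23 - 33)/(23 - 5) ≡ 27/18 mod 37. 18⁻¹ ≡ 35 (mod 37), so λ ≡ 20.
  x = λ² - 5 - 23 = 400 - 28 ≡ 2; y = λ·(5 - 2) - 33 ≡ 27. → (2, 27)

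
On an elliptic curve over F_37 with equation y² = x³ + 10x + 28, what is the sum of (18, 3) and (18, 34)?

The two points share x = 18 and their y-coordinates satisfy 3 + 34 ≡ 0 (mod 37), so they are inverses. Their sum is ∞.

O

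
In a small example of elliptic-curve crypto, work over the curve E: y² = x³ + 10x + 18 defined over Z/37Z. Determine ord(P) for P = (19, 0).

2P: (19, 0) + (19, 0): same x and y₁ ≡ -y₂, so the sum is the point at infinity.
2P = the point at infinity, so the order is 2.

2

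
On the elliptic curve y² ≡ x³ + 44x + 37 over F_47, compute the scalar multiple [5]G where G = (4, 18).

(5, 10)

Double-and-add on 5 = (101)₂. Start with G = (4, 18) for the leading 1-bit.
double: tangent at (4, 18): λ = (3·4² + 44)/(2·18) ≡ 45/36. 36⁻¹ ≡ 17 (mod 47), so λ ≡ 45·17 ≡ 13.
  x = λ² - 4 - 4 = 169 - 8 ≡ 20; y = λ·(4 - 20) - 18 ≡ 9. → (20, 9)
double: tangent at (20, 9): λ = (3·20² + 44)/(2·9) ≡ 22/18. 18⁻¹ ≡ 34 (mod 47), so λ ≡ 22·34 ≡ 43.
  x = λ² - 20 - 20 = 1849 - 40 ≡ 23; y = λ·(20 - 23) - 9 ≡ 3. → (23, 3)
add G: (23, 3) + (4, 18). λ = (18 - 3)/(4 - 23) ≡ 15/28 mod 47. 28⁻¹ ≡ 42 (mod 47), so λ ≡ 19.
  x = λ² - 23 - 4 = 361 - 27 ≡ 5; y = λ·(23 - 5) - 3 ≡ 10. → (5, 10)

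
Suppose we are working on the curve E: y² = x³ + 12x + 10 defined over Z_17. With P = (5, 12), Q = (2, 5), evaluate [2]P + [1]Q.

First 2P:
Repeated addition: build up to 2P.
2P: tangent at (5, 12): λ = (3·5² + 12)/(2·12) ≡ 2/7. 7⁻¹ ≡ 5 (mod 17), so λ ≡ 2·5 ≡ 10.
  x = λ² - 5 - 5 = 100 - 10 ≡ 5; y = λ·(5 - 5) - 12 ≡ 5. → (5, 5)
2P = (5, 5).
Finally 2P + Q:
(5, 5) + (2, 5). λ = (5 - 5)/(2 - 5) ≡ 0/14 mod 17. 14⁻¹ ≡ 11 (mod 17) since 14·11 = 154 ≡ 1, so λ ≡ 0.
  x = λ² - 5 - 2 = 0 - 7 ≡ 10; y = λ·(5 - 10) - 5 ≡ 12. → (10, 12)

(10, 12)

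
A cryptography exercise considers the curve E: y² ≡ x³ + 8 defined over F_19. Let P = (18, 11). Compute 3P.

(7, 3)

Repeated addition: build up to 3P.
2P: tangent at (18, 11): λ = (3·18² + 0)/(2·11) ≡ 3/3. 3⁻¹ ≡ 13 (mod 19), so λ ≡ 3·13 ≡ 1.
  x = λ² - 18 - 18 = 1 - 36 ≡ 3; y = λ·(18 - 3) - 11 ≡ 4. → (3, 4)
3P: (3, 4) + (18, 11). λ = (11 - 4)/(18 - 3) ≡ 7/15 mod 19. 15⁻¹ ≡ 14 (mod 19), so λ ≡ 3.
  x = λ² - 3 - 18 = 9 - 21 ≡ 7; y = λ·(3 - 7) - 4 ≡ 3. → (7, 3)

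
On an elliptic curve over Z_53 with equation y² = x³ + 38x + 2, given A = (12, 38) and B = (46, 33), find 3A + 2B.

(46, 20)

First 3A:
Repeated addition: build up to 3A.
2A: tangent at (12, 38): λ = (3·12² + 38)/(2·38) ≡ 46/23. 23⁻¹ ≡ 30 (mod 53) since 23·30 = 690 ≡ 1, so λ ≡ 46·30 ≡ 2.
  x = λ² - 12 - 12 = 4 - 24 ≡ 33; y = λ·(12 - 33) - 38 ≡ 26. → (33, 26)
3A: (33, 26) + (12, 38). λ = (38 - 26)/(12 - 33) ≡ 12/32 mod 53. 32⁻¹ ≡ 5 (mod 53), so λ ≡ 7.
  x = λ² - 33 - 12 = 49 - 45 ≡ 4; y = λ·(33 - 4) - 26 ≡ 18. → (4, 18)
3A = (4, 18).
Next 2B:
Repeated addition: build up to 2B.
2B: tangent at (46, 33): λ = (3·46² + 38)/(2·33) ≡ 26/13. 13⁻¹ ≡ 49 (mod 53) since 13·49 = 637 ≡ 1, so λ ≡ 26·49 ≡ 2.
  x = λ² - 46 - 46 = 4 - 92 ≡ 18; y = λ·(46 - 18) - 33 ≡ 23. → (18, 23)
2B = (18, 23).
Finally 3A + 2B:
(4, 18) + (18, 23). λ = (23 - 18)/(18 - 4) ≡ 5/14 mod 53. 14⁻¹ ≡ 19 (mod 53), so λ ≡ 42.
  x = λ² - 4 - 18 = 1764 - 22 ≡ 46; y = λ·(4 - 46) - 18 ≡ 20. → (46, 20)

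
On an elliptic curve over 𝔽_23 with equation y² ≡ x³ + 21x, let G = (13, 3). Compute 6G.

O

Double-and-add on 6 = (110)₂. Start with G = (13, 3) for the leading 1-bit.
double: tangent at (13, 3): λ = (3·13² + 21)/(2·3) ≡ 22/6. 6⁻¹ ≡ 4 (mod 23), so λ ≡ 22·4 ≡ 19.
  x = λ² - 13 - 13 = 361 - 26 ≡ 13; y = λ·(13 - 13) - 3 ≡ 20. → (13, 20)
add G: (13, 20) + (13, 3): same x and y₁ ≡ -y₂, so the sum is the point at infinity.
double: the point at infinity + the point at infinity = the point at infinity (identity).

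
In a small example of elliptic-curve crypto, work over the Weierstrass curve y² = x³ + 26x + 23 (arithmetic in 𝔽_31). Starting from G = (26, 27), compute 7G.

(9, 5)

Repeated addition: build up to 7G.
2G: tangent at (26, 27): λ = (3·26² + 26)/(2·27) ≡ 8/23. 23⁻¹ ≡ 27 (mod 31), so λ ≡ 8·27 ≡ 30.
  x = λ² - 26 - 26 = 900 - 52 ≡ 11; y = λ·(26 - 11) - 27 ≡ 20. → (11, 20)
3G: (11, 20) + (26, 27). λ = (27 - 20)/(26 - 11) ≡ 7/15 mod 31. 15⁻¹ ≡ 29 (mod 31) since 15·29 = 435 ≡ 1, so λ ≡ 17.
  x = λ² - 11 - 26 = 289 - 37 ≡ 4; y = λ·(11 - 4) - 20 ≡ 6. → (4, 6)
4G: (4, 6) + (26, 27). λ = (27 - 6)/(26 - 4) ≡ 21/22 mod 31. 22⁻¹ ≡ 24 (mod 31), so λ ≡ 8.
  x = λ² - 4 - 26 = 64 - 30 ≡ 3; y = λ·(4 - 3) - 6 ≡ 2. → (3, 2)
5G: (3, 2) + (26, 27). λ = (27 - 2)/(26 - 3) ≡ 25/23 mod 31. 23⁻¹ ≡ 27 (mod 31) since 23·27 = 621 ≡ 1, so λ ≡ 24.
  x = λ² - 3 - 26 = 576 - 29 ≡ 20; y = λ·(3 - 20) - 2 ≡ 24. → (20, 24)
6G: (20, 24) + (26, 27). λ = (27 - 24)/(26 - 20) ≡ 3/6 mod 31. 6⁻¹ ≡ 26 (mod 31), so λ ≡ 16.
  x = λ² - 20 - 26 = 256 - 46 ≡ 24; y = λ·(20 - 24) - 24 ≡ 5. → (24, 5)
7G: (24, 5) + (26, 27). λ = (27 - 5)/(26 - 24) ≡ 22/2 mod 31. 2⁻¹ ≡ 16 (mod 31) since 2·16 = 32 ≡ 1, so λ ≡ 11.
  x = λ² - 24 - 26 = 121 - 50 ≡ 9; y = λ·(24 - 9) - 5 ≡ 5. → (9, 5)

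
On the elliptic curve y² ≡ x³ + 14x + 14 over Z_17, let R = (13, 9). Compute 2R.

tangent at (13, 9): λ = (3·13² + 14)/(2·9) ≡ 11/1. 1⁻¹ ≡ 1 (mod 17), so λ ≡ 11·1 ≡ 11.
  x = λ² - 13 - 13 = 121 - 26 ≡ 10; y = λ·(13 - 10) - 9 ≡ 7. → (10, 7)

(10, 7)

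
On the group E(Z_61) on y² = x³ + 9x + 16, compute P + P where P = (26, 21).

tangent at (26, 21): λ = (3·26² + 9)/(2·21) ≡ 24/42. 42⁻¹ ≡ 16 (mod 61), so λ ≡ 24·16 ≡ 18.
  x = λ² - 26 - 26 = 324 - 52 ≡ 28; y = λ·(26 - 28) - 21 ≡ 4. → (28, 4)

(28, 4)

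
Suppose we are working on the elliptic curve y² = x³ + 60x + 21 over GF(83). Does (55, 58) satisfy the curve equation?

y² = 58² ≡ 44; x³ + 60x + 21 = 169696 ≡ 44 (mod 83). 44 = 44.

yes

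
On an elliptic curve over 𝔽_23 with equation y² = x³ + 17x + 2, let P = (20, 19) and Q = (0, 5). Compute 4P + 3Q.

First 4P:
Double-and-add on 4 = (100)₂. Start with P = (20, 19) for the leading 1-bit.
double: tangent at (20, 19): λ = (3·20² + 17)/(2·19) ≡ 21/15. 15⁻¹ ≡ 20 (mod 23), so λ ≡ 21·20 ≡ 6.
  x = λ² - 20 - 20 = 36 - 40 ≡ 19; y = λ·(20 - 19) - 19 ≡ 10. → (19, 10)
double: tangent at (19, 10): λ = (3·19² + 17)/(2·10) ≡ 19/20. 20⁻¹ ≡ 15 (mod 23), so λ ≡ 19·15 ≡ 9.
  x = λ² - 19 - 19 = 81 - 38 ≡ 20; y = λ·(19 - 20) - 10 ≡ 4. → (20, 4)
4P = (20, 4).
Next 3Q:
Repeated addition: build up to 3Q.
2Q: tangent at (0, 5): λ = (3·0² + 17)/(2·5) ≡ 17/10. 10⁻¹ ≡ 7 (mod 23) since 10·7 = 70 ≡ 1, so λ ≡ 17·7 ≡ 4.
  x = λ² - 0 - 0 = 16 - 0 ≡ 16; y = λ·(0 - 16) - 5 ≡ 0. → (16, 0)
3Q: (16, 0) + (0, 5). λ = (5 - 0)/(0 - 16) ≡ 5/7 mod 23. 7⁻¹ ≡ 10 (mod 23) since 7·10 = 70 ≡ 1, so λ ≡ 4.
  x = λ² - 16 - 0 = 16 - 16 ≡ 0; y = λ·(16 - 0) - 0 ≡ 18. → (0, 18)
3Q = (0, 18).
Finally 4P + 3Q:
(20, 4) + (0, 18). λ = (18 - 4)/(0 - 20) ≡ 14/3 mod 23. 3⁻¹ ≡ 8 (mod 23), so λ ≡ 20.
  x = λ² - 20 - 0 = 400 - 20 ≡ 12; y = λ·(20 - 12) - 4 ≡ 18. → (12, 18)

(12, 18)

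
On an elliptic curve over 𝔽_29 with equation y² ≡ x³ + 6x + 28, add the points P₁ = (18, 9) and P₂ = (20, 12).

(15, 10)

(18, 9) + (20, 12). λ = (12 - 9)/(20 - 18) ≡ 3/2 mod 29. 2⁻¹ ≡ 15 (mod 29), so λ ≡ 16.
  x = λ² - 18 - 20 = 256 - 38 ≡ 15; y = λ·(18 - 15) - 9 ≡ 10. → (15, 10)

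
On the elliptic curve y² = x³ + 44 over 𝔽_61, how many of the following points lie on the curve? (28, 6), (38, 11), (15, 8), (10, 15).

(28, 6): 6² ≡ 36, rhs ≡ 36 → on.
(38, 11): 11² ≡ 60, rhs ≡ 16 → off.
(15, 8): 8² ≡ 3, rhs ≡ 3 → on.
(10, 15): 15² ≡ 42, rhs ≡ 7 → off.

2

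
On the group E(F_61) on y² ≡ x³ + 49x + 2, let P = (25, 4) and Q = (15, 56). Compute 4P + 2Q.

First 4P:
Double-and-add on 4 = (100)₂. Start with P = (25, 4) for the leading 1-bit.
double: tangent at (25, 4): λ = (3·25² + 49)/(2·4) ≡ 33/8. 8⁻¹ ≡ 23 (mod 61) since 8·23 = 184 ≡ 1, so λ ≡ 33·23 ≡ 27.
  x = λ² - 25 - 25 = 729 - 50 ≡ 8; y = λ·(25 - 8) - 4 ≡ 28. → (8, 28)
double: tangent at (8, 28): λ = (3·8² + 49)/(2·28) ≡ 58/56. 56⁻¹ ≡ 12 (mod 61), so λ ≡ 58·12 ≡ 25.
  x = λ² - 8 - 8 = 625 - 16 ≡ 60; y = λ·(8 - 60) - 28 ≡ 14. → (60, 14)
4P = (60, 14).
Next 2Q:
Repeated addition: build up to 2Q.
2Q: tangent at (15, 56): λ = (3·15² + 49)/(2·56) ≡ 53/51. 51⁻¹ ≡ 6 (mod 61) since 51·6 = 306 ≡ 1, so λ ≡ 53·6 ≡ 13.
  x = λ² - 15 - 15 = 169 - 30 ≡ 17; y = λ·(15 - 17) - 56 ≡ 40. → (17, 40)
2Q = (17, 40).
Finally 4P + 2Q:
(60, 14) + (17, 40). λ = (40 - 14)/(17 - 60) ≡ 26/18 mod 61. 18⁻¹ ≡ 17 (mod 61) since 18·17 = 306 ≡ 1, so λ ≡ 15.
  x = λ² - 60 - 17 = 225 - 77 ≡ 26; y = λ·(60 - 26) - 14 ≡ 8. → (26, 8)

(26, 8)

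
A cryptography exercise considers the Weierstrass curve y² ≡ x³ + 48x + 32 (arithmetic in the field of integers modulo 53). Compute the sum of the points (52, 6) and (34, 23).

(52, 6) + (34, 23). λ = (23 - 6)/(34 - 52) ≡ 17/35 mod 53. 35⁻¹ ≡ 50 (mod 53), so λ ≡ 2.
  x = λ² - 52 - 34 = 4 - 86 ≡ 24; y = λ·(52 - 24) - 6 ≡ 50. → (24, 50)

(24, 50)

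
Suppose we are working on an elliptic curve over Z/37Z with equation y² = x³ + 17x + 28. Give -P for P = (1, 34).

-(1, 34) = (1, -34 mod 37) = (1, 3).

(1, 3)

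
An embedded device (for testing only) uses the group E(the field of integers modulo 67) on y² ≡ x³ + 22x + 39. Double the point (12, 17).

tangent at (12, 17): λ = (3·12² + 22)/(2·17) ≡ 52/34. 34⁻¹ ≡ 2 (mod 67), so λ ≡ 52·2 ≡ 37.
  x = λ² - 12 - 12 = 1369 - 24 ≡ 5; y = λ·(12 - 5) - 17 ≡ 41. → (5, 41)

(5, 41)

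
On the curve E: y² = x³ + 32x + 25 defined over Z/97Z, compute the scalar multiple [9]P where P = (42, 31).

(23, 67)

Repeated addition: build up to 9P.
2P: tangent at (42, 31): λ = (3·42² + 32)/(2·31) ≡ 86/62. 62⁻¹ ≡ 36 (mod 97), so λ ≡ 86·36 ≡ 89.
  x = λ² - 42 - 42 = 7921 - 84 ≡ 77; y = λ·(42 - 77) - 31 ≡ 55. → (77, 55)
3P: (77, 55) + (42, 31). λ = (31 - 55)/(42 - 77) ≡ 73/62 mod 97. 62⁻¹ ≡ 36 (mod 97), so λ ≡ 9.
  x = λ² - 77 - 42 = 81 - 119 ≡ 59; y = λ·(77 - 59) - 55 ≡ 10. → (59, 10)
4P: (59, 10) + (42, 31). λ = (31 - 10)/(42 - 59) ≡ 21/80 mod 97. 80⁻¹ ≡ 57 (mod 97) since 80·57 = 4560 ≡ 1, so λ ≡ 33.
  x = λ² - 59 - 42 = 1089 - 101 ≡ 18; y = λ·(59 - 18) - 10 ≡ 82. → (18, 82)
5P: (18, 82) + (42, 31). λ = (31 - 82)/(42 - 18) ≡ 46/24 mod 97. 24⁻¹ ≡ 93 (mod 97) since 24·93 = 2232 ≡ 1, so λ ≡ 10.
  x = λ² - 18 - 42 = 100 - 60 ≡ 40; y = λ·(18 - 40) - 82 ≡ 86. → (40, 86)
6P: (40, 86) + (42, 31). λ = (31 - 86)/(42 - 40) ≡ 42/2 mod 97. 2⁻¹ ≡ 49 (mod 97) since 2·49 = 98 ≡ 1, so λ ≡ 21.
  x = λ² - 40 - 42 = 441 - 82 ≡ 68; y = λ·(40 - 68) - 86 ≡ 5. → (68, 5)
7P: (68, 5) + (42, 31). λ = (31 - 5)/(42 - 68) ≡ 26/71 mod 97. 71⁻¹ ≡ 41 (mod 97), so λ ≡ 96.
  x = λ² - 68 - 42 = 9216 - 110 ≡ 85; y = λ·(68 - 85) - 5 ≡ 12. → (85, 12)
8P: (85, 12) + (42, 31). λ = (31 - 12)/(42 - 85) ≡ 19/54 mod 97. 54⁻¹ ≡ 9 (mod 97), so λ ≡ 74.
  x = λ² - 85 - 42 = 5476 - 127 ≡ 14; y = λ·(85 - 14) - 12 ≡ 4. → (14, 4)
9P: (14, 4) + (42, 31). λ = (31 - 4)/(42 - 14) ≡ 27/28 mod 97. 28⁻¹ ≡ 52 (mod 97), so λ ≡ 46.
  x = λ² - 14 - 42 = 2116 - 56 ≡ 23; y = λ·(14 - 23) - 4 ≡ 67. → (23, 67)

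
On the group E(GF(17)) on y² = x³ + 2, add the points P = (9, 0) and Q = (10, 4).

(9, 0) + (10, 4). λ = (4 - 0)/(10 - 9) ≡ 4/1 mod 17. 1⁻¹ ≡ 1 (mod 17) since 1·1 = 1 ≡ 1, so λ ≡ 4.
  x = λ² - 9 - 10 = 16 - 19 ≡ 14; y = λ·(9 - 14) - 0 ≡ 14. → (14, 14)

(14, 14)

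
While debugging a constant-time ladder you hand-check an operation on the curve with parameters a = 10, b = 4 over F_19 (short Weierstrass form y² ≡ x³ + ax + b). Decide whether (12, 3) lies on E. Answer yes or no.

yes

y² = 3² ≡ 9; x³ + 10x + 4 = 1852 ≡ 9 (mod 19). 9 = 9.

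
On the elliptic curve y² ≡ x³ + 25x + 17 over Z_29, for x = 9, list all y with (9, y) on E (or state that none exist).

none

x³ + 25x + 17 = 971 ≡ 14 (mod 29).
14 is a non-residue mod 29; no y exists.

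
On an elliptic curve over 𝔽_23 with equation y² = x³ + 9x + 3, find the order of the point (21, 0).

2P: (21, 0) + (21, 0): same x and y₁ ≡ -y₂, so the sum is the point at infinity.
2P = the point at infinity, so the order is 2.

2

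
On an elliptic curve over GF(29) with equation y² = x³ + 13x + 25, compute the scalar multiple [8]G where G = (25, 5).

(13, 10)

Double-and-add on 8 = (1000)₂. Start with G = (25, 5) for the leading 1-bit.
double: tangent at (25, 5): λ = (3·25² + 13)/(2·5) ≡ 3/10. 10⁻¹ ≡ 3 (mod 29) since 10·3 = 30 ≡ 1, so λ ≡ 3·3 ≡ 9.
  x = λ² - 25 - 25 = 81 - 50 ≡ 2; y = λ·(25 - 2) - 5 ≡ 28. → (2, 28)
double: tangent at (2, 28): λ = (3·2² + 13)/(2·28) ≡ 25/27. 27⁻¹ ≡ 14 (mod 29), so λ ≡ 25·14 ≡ 2.
  x = λ² - 2 - 2 = 4 - 4 ≡ 0; y = λ·(2 - 0) - 28 ≡ 5. → (0, 5)
double: tangent at (0, 5): λ = (3·0² + 13)/(2·5) ≡ 13/10. 10⁻¹ ≡ 3 (mod 29), so λ ≡ 13·3 ≡ 10.
  x = λ² - 0 - 0 = 100 - 0 ≡ 13; y = λ·(0 - 13) - 5 ≡ 10. → (13, 10)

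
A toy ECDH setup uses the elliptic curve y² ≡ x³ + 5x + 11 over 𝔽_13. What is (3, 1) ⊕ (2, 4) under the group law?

(3, 1) + (2, 4). λ = (4 - 1)/(2 - 3) ≡ 3/12 mod 13. 12⁻¹ ≡ 12 (mod 13), so λ ≡ 10.
  x = λ² - 3 - 2 = 100 - 5 ≡ 4; y = λ·(3 - 4) - 1 ≡ 2. → (4, 2)

(4, 2)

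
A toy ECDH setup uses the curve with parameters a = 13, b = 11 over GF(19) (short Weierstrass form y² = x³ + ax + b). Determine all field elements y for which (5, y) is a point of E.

x³ + 13x + 11 = 201 ≡ 11 (mod 19).
Square roots of 11 mod 19: 7 and 12 (since 7² = 49 ≡ 11).

7, 12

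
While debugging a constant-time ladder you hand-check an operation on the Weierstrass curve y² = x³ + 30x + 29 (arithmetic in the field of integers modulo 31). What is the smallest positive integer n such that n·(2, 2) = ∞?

2P: tangent at (2, 2): λ = (3·2² + 30)/(2·2) ≡ 11/4. 4⁻¹ ≡ 8 (mod 31) since 4·8 = 32 ≡ 1, so λ ≡ 11·8 ≡ 26.
  x = λ² - 2 - 2 = 676 - 4 ≡ 21; y = λ·(2 - 21) - 2 ≡ 0. → (21, 0)
3P: (21, 0) + (2, 2). λ = (2 - 0)/(2 - 21) ≡ 2/12 mod 31. 12⁻¹ ≡ 13 (mod 31), so λ ≡ 26.
  x = λ² - 21 - 2 = 676 - 23 ≡ 2; y = λ·(21 - 2) - 0 ≡ 29. → (2, 29)
4P: (2, 29) + (2, 2): same x and y₁ ≡ -y₂, so the sum is ∞.
4P = ∞, so the order is 4.

4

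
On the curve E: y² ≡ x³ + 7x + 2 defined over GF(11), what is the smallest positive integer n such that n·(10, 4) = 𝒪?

7

2P: tangent at (10, 4): λ = (3·10² + 7)/(2·4) ≡ 10/8. 8⁻¹ ≡ 7 (mod 11) since 8·7 = 56 ≡ 1, so λ ≡ 10·7 ≡ 4.
  x = λ² - 10 - 10 = 16 - 20 ≡ 7; y = λ·(10 - 7) - 4 ≡ 8. → (7, 8)
3P: (7, 8) + (10, 4). λ = (4 - 8)/(10 - 7) ≡ 7/3 mod 11. 3⁻¹ ≡ 4 (mod 11) since 3·4 = 12 ≡ 1, so λ ≡ 6.
  x = λ² - 7 - 10 = 36 - 17 ≡ 8; y = λ·(7 - 8) - 8 ≡ 8. → (8, 8)
4P: (8, 8) + (10, 4). λ = (4 - 8)/(10 - 8) ≡ 7/2 mod 11. 2⁻¹ ≡ 6 (mod 11) since 2·6 = 12 ≡ 1, so λ ≡ 9.
  x = λ² - 8 - 10 = 81 - 18 ≡ 8; y = λ·(8 - 8) - 8 ≡ 3. → (8, 3)
5P: (8, 3) + (10, 4). λ = (4 - 3)/(10 - 8) ≡ 1/2 mod 11. 2⁻¹ ≡ 6 (mod 11), so λ ≡ 6.
  x = λ² - 8 - 10 = 36 - 18 ≡ 7; y = λ·(8 - 7) - 3 ≡ 3. → (7, 3)
6P: (7, 3) + (10, 4). λ = (4 - 3)/(10 - 7) ≡ 1/3 mod 11. 3⁻¹ ≡ 4 (mod 11), so λ ≡ 4.
  x = λ² - 7 - 10 = 16 - 17 ≡ 10; y = λ·(7 - 10) - 3 ≡ 7. → (10, 7)
7P: (10, 7) + (10, 4): same x and y₁ ≡ -y₂, so the sum is 𝒪.
7P = 𝒪, so the order is 7.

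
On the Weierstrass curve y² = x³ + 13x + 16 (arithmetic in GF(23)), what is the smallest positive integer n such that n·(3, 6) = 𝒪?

5

2P: tangent at (3, 6): λ = (3·3² + 13)/(2·6) ≡ 17/12. 12⁻¹ ≡ 2 (mod 23), so λ ≡ 17·2 ≡ 11.
  x = λ² - 3 - 3 = 121 - 6 ≡ 0; y = λ·(3 - 0) - 6 ≡ 4. → (0, 4)
3P: (0, 4) + (3, 6). λ = (6 - 4)/(3 - 0) ≡ 2/3 mod 23. 3⁻¹ ≡ 8 (mod 23) since 3·8 = 24 ≡ 1, so λ ≡ 16.
  x = λ² - 0 - 3 = 256 - 3 ≡ 0; y = λ·(0 - 0) - 4 ≡ 19. → (0, 19)
4P: (0, 19) + (3, 6). λ = (6 - 19)/(3 - 0) ≡ 10/3 mod 23. 3⁻¹ ≡ 8 (mod 23) since 3·8 = 24 ≡ 1, so λ ≡ 11.
  x = λ² - 0 - 3 = 121 - 3 ≡ 3; y = λ·(0 - 3) - 19 ≡ 17. → (3, 17)
5P: (3, 17) + (3, 6): same x and y₁ ≡ -y₂, so the sum is 𝒪.
5P = 𝒪, so the order is 5.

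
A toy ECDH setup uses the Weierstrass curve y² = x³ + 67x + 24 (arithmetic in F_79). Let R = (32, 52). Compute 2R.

tangent at (32, 52): λ = (3·32² + 67)/(2·52) ≡ 58/25. 25⁻¹ ≡ 19 (mod 79), so λ ≡ 58·19 ≡ 75.
  x = λ² - 32 - 32 = 5625 - 64 ≡ 31; y = λ·(32 - 31) - 52 ≡ 23. → (31, 23)

(31, 23)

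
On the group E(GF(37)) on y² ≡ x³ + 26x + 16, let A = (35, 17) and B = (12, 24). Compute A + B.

(18, 10)

(35, 17) + (12, 24). λ = (24 - 17)/(12 - 35) ≡ 7/14 mod 37. 14⁻¹ ≡ 8 (mod 37), so λ ≡ 19.
  x = λ² - 35 - 12 = 361 - 47 ≡ 18; y = λ·(35 - 18) - 17 ≡ 10. → (18, 10)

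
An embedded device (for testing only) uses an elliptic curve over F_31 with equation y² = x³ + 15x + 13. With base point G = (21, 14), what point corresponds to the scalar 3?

Repeated addition: build up to 3G.
2G: tangent at (21, 14): λ = (3·21² + 15)/(2·14) ≡ 5/28. 28⁻¹ ≡ 10 (mod 31), so λ ≡ 5·10 ≡ 19.
  x = λ² - 21 - 21 = 361 - 42 ≡ 9; y = λ·(21 - 9) - 14 ≡ 28. → (9, 28)
3G: (9, 28) + (21, 14). λ = (14 - 28)/(21 - 9) ≡ 17/12 mod 31. 12⁻¹ ≡ 13 (mod 31) since 12·13 = 156 ≡ 1, so λ ≡ 4.
  x = λ² - 9 - 21 = 16 - 30 ≡ 17; y = λ·(9 - 17) - 28 ≡ 2. → (17, 2)

(17, 2)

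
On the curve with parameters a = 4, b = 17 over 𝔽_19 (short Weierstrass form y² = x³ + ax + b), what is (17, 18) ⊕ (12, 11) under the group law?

(17, 18) + (12, 11). λ = (11 - 18)/(12 - 17) ≡ 12/14 mod 19. 14⁻¹ ≡ 15 (mod 19) since 14·15 = 210 ≡ 1, so λ ≡ 9.
  x = λ² - 17 - 12 = 81 - 29 ≡ 14; y = λ·(17 - 14) - 18 ≡ 9. → (14, 9)

(14, 9)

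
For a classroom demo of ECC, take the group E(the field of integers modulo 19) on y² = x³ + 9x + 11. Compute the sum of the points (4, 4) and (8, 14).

(18, 18)

(4, 4) + (8, 14). λ = (14 - 4)/(8 - 4) ≡ 10/4 mod 19. 4⁻¹ ≡ 5 (mod 19), so λ ≡ 12.
  x = λ² - 4 - 8 = 144 - 12 ≡ 18; y = λ·(4 - 18) - 4 ≡ 18. → (18, 18)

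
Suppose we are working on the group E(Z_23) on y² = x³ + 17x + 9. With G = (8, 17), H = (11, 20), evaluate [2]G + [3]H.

(8, 17)

First 2G:
Repeated addition: build up to 2G.
2G: tangent at (8, 17): λ = (3·8² + 17)/(2·17) ≡ 2/11. 11⁻¹ ≡ 21 (mod 23), so λ ≡ 2·21 ≡ 19.
  x = λ² - 8 - 8 = 361 - 16 ≡ 0; y = λ·(8 - 0) - 17 ≡ 20. → (0, 20)
2G = (0, 20).
Next 3H:
Repeated addition: build up to 3H.
2H: tangent at (11, 20): λ = (3·11² + 17)/(2·20) ≡ 12/17. 17⁻¹ ≡ 19 (mod 23), so λ ≡ 12·19 ≡ 21.
  x = λ² - 11 - 11 = 441 - 22 ≡ 5; y = λ·(11 - 5) - 20 ≡ 14. → (5, 14)
3H: (5, 14) + (11, 20). λ = (20 - 14)/(11 - 5) ≡ 6/6 mod 23. 6⁻¹ ≡ 4 (mod 23) since 6·4 = 24 ≡ 1, so λ ≡ 1.
  x = λ² - 5 - 11 = 1 - 16 ≡ 8; y = λ·(5 - 8) - 14 ≡ 6. → (8, 6)
3H = (8, 6).
Finally 2G + 3H:
(0, 20) + (8, 6). λ = (6 - 20)/(8 - 0) ≡ 9/8 mod 23. 8⁻¹ ≡ 3 (mod 23), so λ ≡ 4.
  x = λ² - 0 - 8 = 16 - 8 ≡ 8; y = λ·(0 - 8) - 20 ≡ 17. → (8, 17)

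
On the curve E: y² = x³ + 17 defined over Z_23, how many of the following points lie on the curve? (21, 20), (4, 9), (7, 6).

(21, 20): 20² ≡ 9, rhs ≡ 9 → on.
(4, 9): 9² ≡ 12, rhs ≡ 12 → on.
(7, 6): 6² ≡ 13, rhs ≡ 15 → off.

2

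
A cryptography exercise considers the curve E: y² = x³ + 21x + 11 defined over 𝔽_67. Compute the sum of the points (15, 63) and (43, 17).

(15, 63) + (43, 17). λ = (17 - 63)/(43 - 15) ≡ 21/28 mod 67. 28⁻¹ ≡ 12 (mod 67), so λ ≡ 51.
  x = λ² - 15 - 43 = 2601 - 58 ≡ 64; y = λ·(15 - 64) - 63 ≡ 51. → (64, 51)

(64, 51)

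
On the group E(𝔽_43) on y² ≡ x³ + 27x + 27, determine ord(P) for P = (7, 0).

2

2P: (7, 0) + (7, 0): same x and y₁ ≡ -y₂, so the sum is O.
2P = O, so the order is 2.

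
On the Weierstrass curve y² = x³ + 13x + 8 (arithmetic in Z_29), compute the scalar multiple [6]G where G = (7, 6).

Double-and-add on 6 = (110)₂. Start with G = (7, 6) for the leading 1-bit.
double: tangent at (7, 6): λ = (3·7² + 13)/(2·6) ≡ 15/12. 12⁻¹ ≡ 17 (mod 29), so λ ≡ 15·17 ≡ 23.
  x = λ² - 7 - 7 = 529 - 14 ≡ 22; y = λ·(7 - 22) - 6 ≡ 26. → (22, 26)
add G: (22, 26) + (7, 6). λ = (6 - 26)/(7 - 22) ≡ 9/14 mod 29. 14⁻¹ ≡ 27 (mod 29), so λ ≡ 11.
  x = λ² - 22 - 7 = 121 - 29 ≡ 5; y = λ·(22 - 5) - 26 ≡ 16. → (5, 16)
double: tangent at (5, 16): λ = (3·5² + 13)/(2·16) ≡ 1/3. 3⁻¹ ≡ 10 (mod 29), so λ ≡ 1·10 ≡ 10.
  x = λ² - 5 - 5 = 100 - 10 ≡ 3; y = λ·(5 - 3) - 16 ≡ 4. → (3, 4)

(3, 4)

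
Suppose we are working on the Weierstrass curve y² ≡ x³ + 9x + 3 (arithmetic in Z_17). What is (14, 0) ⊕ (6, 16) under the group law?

(1, 8)

(14, 0) + (6, 16). λ = (16 - 0)/(6 - 14) ≡ 16/9 mod 17. 9⁻¹ ≡ 2 (mod 17) since 9·2 = 18 ≡ 1, so λ ≡ 15.
  x = λ² - 14 - 6 = 225 - 20 ≡ 1; y = λ·(14 - 1) - 0 ≡ 8. → (1, 8)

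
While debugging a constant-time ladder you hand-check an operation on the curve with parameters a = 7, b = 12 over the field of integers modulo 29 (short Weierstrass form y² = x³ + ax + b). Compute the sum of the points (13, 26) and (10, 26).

(13, 26) + (10, 26). λ = (26 - 26)/(10 - 13) ≡ 0/26 mod 29. 26⁻¹ ≡ 19 (mod 29), so λ ≡ 0.
  x = λ² - 13 - 10 = 0 - 23 ≡ 6; y = λ·(13 - 6) - 26 ≡ 3. → (6, 3)

(6, 3)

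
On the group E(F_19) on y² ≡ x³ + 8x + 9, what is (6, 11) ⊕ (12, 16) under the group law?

(6, 11) + (12, 16). λ = (16 - 11)/(12 - 6) ≡ 5/6 mod 19. 6⁻¹ ≡ 16 (mod 19), so λ ≡ 4.
  x = λ² - 6 - 12 = 16 - 18 ≡ 17; y = λ·(6 - 17) - 11 ≡ 2. → (17, 2)

(17, 2)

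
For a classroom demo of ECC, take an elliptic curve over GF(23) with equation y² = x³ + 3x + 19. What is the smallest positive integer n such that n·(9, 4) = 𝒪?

2P: tangent at (9, 4): λ = (3·9² + 3)/(2·4) ≡ 16/8. 8⁻¹ ≡ 3 (mod 23), so λ ≡ 16·3 ≡ 2.
  x = λ² - 9 - 9 = 4 - 18 ≡ 9; y = λ·(9 - 9) - 4 ≡ 19. → (9, 19)
3P: (9, 19) + (9, 4): same x and y₁ ≡ -y₂, so the sum is 𝒪.
3P = 𝒪, so the order is 3.

3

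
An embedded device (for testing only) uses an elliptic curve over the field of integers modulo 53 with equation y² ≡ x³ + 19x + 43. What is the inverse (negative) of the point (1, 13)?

-(1, 13) = (1, -13 mod 53) = (1, 40).

(1, 40)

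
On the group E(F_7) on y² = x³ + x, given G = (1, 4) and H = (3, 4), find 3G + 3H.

First 3G:
Repeated addition: build up to 3G.
2G: tangent at (1, 4): λ = (3·1² + 1)/(2·4) ≡ 4/1. 1⁻¹ ≡ 1 (mod 7), so λ ≡ 4·1 ≡ 4.
  x = λ² - 1 - 1 = 16 - 2 ≡ 0; y = λ·(1 - 0) - 4 ≡ 0. → (0, 0)
3G: (0, 0) + (1, 4). λ = (4 - 0)/(1 - 0) ≡ 4/1 mod 7. 1⁻¹ ≡ 1 (mod 7), so λ ≡ 4.
  x = λ² - 0 - 1 = 16 - 1 ≡ 1; y = λ·(0 - 1) - 0 ≡ 3. → (1, 3)
3G = (1, 3).
Next 3H:
Repeated addition: build up to 3H.
2H: tangent at (3, 4): λ = (3·3² + 1)/(2·4) ≡ 0/1. 1⁻¹ ≡ 1 (mod 7), so λ ≡ 0·1 ≡ 0.
  x = λ² - 3 - 3 = 0 - 6 ≡ 1; y = λ·(3 - 1) - 4 ≡ 3. → (1, 3)
3H: (1, 3) + (3, 4). λ = (4 - 3)/(3 - 1) ≡ 1/2 mod 7. 2⁻¹ ≡ 4 (mod 7), so λ ≡ 4.
  x = λ² - 1 - 3 = 16 - 4 ≡ 5; y = λ·(1 - 5) - 3 ≡ 2. → (5, 2)
3H = (5, 2).
Finally 3G + 3H:
(1, 3) + (5, 2). λ = (2 - 3)/(5 - 1) ≡ 6/4 mod 7. 4⁻¹ ≡ 2 (mod 7), so λ ≡ 5.
  x = λ² - 1 - 5 = 25 - 6 ≡ 5; y = λ·(1 - 5) - 3 ≡ 5. → (5, 5)

(5, 5)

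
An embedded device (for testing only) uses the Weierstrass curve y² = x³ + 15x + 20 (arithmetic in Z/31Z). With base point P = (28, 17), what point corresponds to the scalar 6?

(23, 16)

Double-and-add on 6 = (110)₂. Start with P = (28, 17) for the leading 1-bit.
double: tangent at (28, 17): λ = (3·28² + 15)/(2·17) ≡ 11/3. 3⁻¹ ≡ 21 (mod 31) since 3·21 = 63 ≡ 1, so λ ≡ 11·21 ≡ 14.
  x = λ² - 28 - 28 = 196 - 56 ≡ 16; y = λ·(28 - 16) - 17 ≡ 27. → (16, 27)
add P: (16, 27) + (28, 17). λ = (17 - 27)/(28 - 16) ≡ 21/12 mod 31. 12⁻¹ ≡ 13 (mod 31), so λ ≡ 25.
  x = λ² - 16 - 28 = 625 - 44 ≡ 23; y = λ·(16 - 23) - 27 ≡ 15. → (23, 15)
double: tangent at (23, 15): λ = (3·23² + 15)/(2·15) ≡ 21/30. 30⁻¹ ≡ 30 (mod 31) since 30·30 = 900 ≡ 1, so λ ≡ 21·30 ≡ 10.
  x = λ² - 23 - 23 = 100 - 46 ≡ 23; y = λ·(23 - 23) - 15 ≡ 16. → (23, 16)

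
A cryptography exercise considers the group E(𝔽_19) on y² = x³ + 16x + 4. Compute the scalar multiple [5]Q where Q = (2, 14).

(12, 9)

Double-and-add on 5 = (101)₂. Start with Q = (2, 14) for the leading 1-bit.
double: tangent at (2, 14): λ = (3·2² + 16)/(2·14) ≡ 9/9. 9⁻¹ ≡ 17 (mod 19) since 9·17 = 153 ≡ 1, so λ ≡ 9·17 ≡ 1.
  x = λ² - 2 - 2 = 1 - 4 ≡ 16; y = λ·(2 - 16) - 14 ≡ 10. → (16, 10)
double: tangent at (16, 10): λ = (3·16² + 16)/(2·10) ≡ 5/1. 1⁻¹ ≡ 1 (mod 19), so λ ≡ 5·1 ≡ 5.
  x = λ² - 16 - 16 = 25 - 32 ≡ 12; y = λ·(16 - 12) - 10 ≡ 10. → (12, 10)
add Q: (12, 10) + (2, 14). λ = (14 - 10)/(2 - 12) ≡ 4/9 mod 19. 9⁻¹ ≡ 17 (mod 19) since 9·17 = 153 ≡ 1, so λ ≡ 11.
  x = λ² - 12 - 2 = 121 - 14 ≡ 12; y = λ·(12 - 12) - 10 ≡ 9. → (12, 9)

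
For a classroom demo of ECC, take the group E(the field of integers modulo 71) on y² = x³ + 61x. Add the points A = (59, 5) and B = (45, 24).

(59, 5) + (45, 24). λ = (24 - 5)/(45 - 59) ≡ 19/57 mod 71. 57⁻¹ ≡ 5 (mod 71) since 57·5 = 285 ≡ 1, so λ ≡ 24.
  x = λ² - 59 - 45 = 576 - 104 ≡ 46; y = λ·(59 - 46) - 5 ≡ 23. → (46, 23)

(46, 23)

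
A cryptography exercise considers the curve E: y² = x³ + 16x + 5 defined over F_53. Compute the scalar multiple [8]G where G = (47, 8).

Repeated addition: build up to 8G.
2G: tangent at (47, 8): λ = (3·47² + 16)/(2·8) ≡ 18/16. 16⁻¹ ≡ 10 (mod 53), so λ ≡ 18·10 ≡ 21.
  x = λ² - 47 - 47 = 441 - 94 ≡ 29; y = λ·(47 - 29) - 8 ≡ 52. → (29, 52)
3G: (29, 52) + (47, 8). λ = (8 - 52)/(47 - 29) ≡ 9/18 mod 53. 18⁻¹ ≡ 3 (mod 53), so λ ≡ 27.
  x = λ² - 29 - 47 = 729 - 76 ≡ 17; y = λ·(29 - 17) - 52 ≡ 7. → (17, 7)
4G: (17, 7) + (47, 8). λ = (8 - 7)/(47 - 17) ≡ 1/30 mod 53. 30⁻¹ ≡ 23 (mod 53), so λ ≡ 23.
  x = λ² - 17 - 47 = 529 - 64 ≡ 41; y = λ·(17 - 41) - 7 ≡ 24. → (41, 24)
5G: (41, 24) + (47, 8). λ = (8 - 24)/(47 - 41) ≡ 37/6 mod 53. 6⁻¹ ≡ 9 (mod 53) since 6·9 = 54 ≡ 1, so λ ≡ 15.
  x = λ² - 41 - 47 = 225 - 88 ≡ 31; y = λ·(41 - 31) - 24 ≡ 20. → (31, 20)
6G: (31, 20) + (47, 8). λ = (8 - 20)/(47 - 31) ≡ 41/16 mod 53. 16⁻¹ ≡ 10 (mod 53) since 16·10 = 160 ≡ 1, so λ ≡ 39.
  x = λ² - 31 - 47 = 1521 - 78 ≡ 12; y = λ·(31 - 12) - 20 ≡ 32. → (12, 32)
7G: (12, 32) + (47, 8). λ = (8 - 32)/(47 - 12) ≡ 29/35 mod 53. 35⁻¹ ≡ 50 (mod 53), so λ ≡ 19.
  x = λ² - 12 - 47 = 361 - 59 ≡ 37; y = λ·(12 - 37) - 32 ≡ 23. → (37, 23)
8G: (37, 23) + (47, 8). λ = (8 - 23)/(47 - 37) ≡ 38/10 mod 53. 10⁻¹ ≡ 16 (mod 53), so λ ≡ 25.
  x = λ² - 37 - 47 = 625 - 84 ≡ 11; y = λ·(37 - 11) - 23 ≡ 44. → (11, 44)

(11, 44)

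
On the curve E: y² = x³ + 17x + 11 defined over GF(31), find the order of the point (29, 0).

2

2P: (29, 0) + (29, 0): same x and y₁ ≡ -y₂, so the sum is O.
2P = O, so the order is 2.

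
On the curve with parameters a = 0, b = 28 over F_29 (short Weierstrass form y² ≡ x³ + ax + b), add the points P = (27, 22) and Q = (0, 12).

(27, 7)

(27, 22) + (0, 12). λ = (12 - 22)/(0 - 27) ≡ 19/2 mod 29. 2⁻¹ ≡ 15 (mod 29), so λ ≡ 24.
  x = λ² - 27 - 0 = 576 - 27 ≡ 27; y = λ·(27 - 27) - 22 ≡ 7. → (27, 7)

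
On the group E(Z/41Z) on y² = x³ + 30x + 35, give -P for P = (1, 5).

(1, 36)

-(1, 5) = (1, -5 mod 41) = (1, 36).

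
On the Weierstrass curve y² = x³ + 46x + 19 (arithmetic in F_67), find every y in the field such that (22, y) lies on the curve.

x³ + 46x + 19 = 11679 ≡ 21 (mod 67).
Square roots of 21 mod 67: 17 and 50 (since 17² = 289 ≡ 21).

17, 50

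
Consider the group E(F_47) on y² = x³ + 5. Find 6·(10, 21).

Write P = (10, 21).
Repeated addition: build up to 6P.
2P: tangent at (10, 21): λ = (3·10² + 0)/(2·21) ≡ 18/42. 42⁻¹ ≡ 28 (mod 47), so λ ≡ 18·28 ≡ 34.
  x = λ² - 10 - 10 = 1156 - 20 ≡ 8; y = λ·(10 - 8) - 21 ≡ 0. → (8, 0)
3P: (8, 0) + (10, 21). λ = (21 - 0)/(10 - 8) ≡ 21/2 mod 47. 2⁻¹ ≡ 24 (mod 47), so λ ≡ 34.
  x = λ² - 8 - 10 = 1156 - 18 ≡ 10; y = λ·(8 - 10) - 0 ≡ 26. → (10, 26)
4P: (10, 26) + (10, 21): same x and y₁ ≡ -y₂, so the sum is ∞.
5P: ∞ + (10, 21) = (10, 21) (identity).
6P: tangent at (10, 21): λ = (3·10² + 0)/(2·21) ≡ 18/42. 42⁻¹ ≡ 28 (mod 47) since 42·28 = 1176 ≡ 1, so λ ≡ 18·28 ≡ 34.
  x = λ² - 10 - 10 = 1156 - 20 ≡ 8; y = λ·(10 - 8) - 21 ≡ 0. → (8, 0)

(8, 0)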